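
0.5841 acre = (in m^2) 2364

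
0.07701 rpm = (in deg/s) 0.4621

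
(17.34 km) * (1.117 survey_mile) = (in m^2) 3.117e+07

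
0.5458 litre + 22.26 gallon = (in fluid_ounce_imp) 2985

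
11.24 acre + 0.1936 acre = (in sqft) 4.98e+05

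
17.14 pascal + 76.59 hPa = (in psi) 1.113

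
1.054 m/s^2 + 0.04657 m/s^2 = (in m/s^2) 1.101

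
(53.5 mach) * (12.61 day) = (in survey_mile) 1.233e+07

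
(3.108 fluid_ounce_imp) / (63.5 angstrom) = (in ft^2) 1.497e+05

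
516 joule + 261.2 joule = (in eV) 4.851e+21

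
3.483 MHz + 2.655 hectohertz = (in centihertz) 3.483e+08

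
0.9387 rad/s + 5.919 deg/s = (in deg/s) 59.7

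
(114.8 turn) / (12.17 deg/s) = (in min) 56.6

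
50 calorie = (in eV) 1.306e+21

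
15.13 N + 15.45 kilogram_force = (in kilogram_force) 16.99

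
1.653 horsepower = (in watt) 1233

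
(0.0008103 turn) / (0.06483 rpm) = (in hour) 0.0002083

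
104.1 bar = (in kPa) 1.041e+04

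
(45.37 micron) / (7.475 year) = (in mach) 5.652e-16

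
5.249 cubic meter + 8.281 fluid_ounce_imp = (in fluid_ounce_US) 1.775e+05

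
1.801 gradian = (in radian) 0.02829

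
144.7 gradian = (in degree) 130.2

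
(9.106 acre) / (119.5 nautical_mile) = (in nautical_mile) 8.991e-05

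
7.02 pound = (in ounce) 112.3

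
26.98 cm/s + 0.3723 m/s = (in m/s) 0.6421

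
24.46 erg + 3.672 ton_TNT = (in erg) 1.536e+17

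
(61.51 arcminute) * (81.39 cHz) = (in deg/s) 0.8344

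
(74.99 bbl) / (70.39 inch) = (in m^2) 6.668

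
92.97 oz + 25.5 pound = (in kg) 14.2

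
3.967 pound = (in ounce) 63.47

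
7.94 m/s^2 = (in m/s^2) 7.94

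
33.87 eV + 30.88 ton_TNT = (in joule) 1.292e+11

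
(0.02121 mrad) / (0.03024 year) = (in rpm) 2.124e-10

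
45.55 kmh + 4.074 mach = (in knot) 2721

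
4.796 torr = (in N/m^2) 639.4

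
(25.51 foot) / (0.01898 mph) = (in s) 916.4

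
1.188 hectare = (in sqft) 1.279e+05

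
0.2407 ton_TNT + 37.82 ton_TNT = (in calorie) 3.806e+10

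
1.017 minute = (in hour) 0.01695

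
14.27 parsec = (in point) 1.248e+21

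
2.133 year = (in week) 111.2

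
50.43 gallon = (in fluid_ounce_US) 6455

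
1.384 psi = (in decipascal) 9.542e+04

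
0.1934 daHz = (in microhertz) 1.934e+06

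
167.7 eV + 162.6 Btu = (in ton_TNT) 4.1e-05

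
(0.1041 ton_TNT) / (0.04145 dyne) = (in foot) 3.447e+15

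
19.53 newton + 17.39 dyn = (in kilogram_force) 1.992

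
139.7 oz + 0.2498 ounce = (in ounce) 139.9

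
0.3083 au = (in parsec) 1.495e-06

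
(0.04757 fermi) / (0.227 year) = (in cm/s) 6.645e-22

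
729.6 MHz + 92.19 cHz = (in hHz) 7.296e+06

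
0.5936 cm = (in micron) 5936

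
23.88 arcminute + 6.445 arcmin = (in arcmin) 30.32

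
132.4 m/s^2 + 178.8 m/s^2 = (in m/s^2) 311.2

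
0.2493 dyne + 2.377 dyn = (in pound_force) 5.904e-06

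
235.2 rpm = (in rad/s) 24.63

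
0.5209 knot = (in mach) 0.000787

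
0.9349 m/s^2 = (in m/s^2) 0.9349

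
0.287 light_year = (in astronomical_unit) 1.815e+04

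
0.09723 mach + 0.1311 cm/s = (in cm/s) 3311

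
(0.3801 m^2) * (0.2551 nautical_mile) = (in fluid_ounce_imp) 6.32e+06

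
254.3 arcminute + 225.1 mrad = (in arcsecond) 6.169e+04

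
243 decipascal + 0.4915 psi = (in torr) 25.6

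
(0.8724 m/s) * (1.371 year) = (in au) 0.0002521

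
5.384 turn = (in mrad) 3.383e+04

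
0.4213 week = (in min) 4247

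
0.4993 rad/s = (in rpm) 4.768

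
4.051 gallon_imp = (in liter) 18.42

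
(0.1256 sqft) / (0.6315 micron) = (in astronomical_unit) 1.235e-07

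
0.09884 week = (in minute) 996.3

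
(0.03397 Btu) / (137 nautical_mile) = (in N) 0.0001413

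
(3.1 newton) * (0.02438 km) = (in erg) 7.558e+08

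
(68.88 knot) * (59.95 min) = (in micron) 1.275e+11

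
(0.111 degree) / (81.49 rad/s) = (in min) 3.962e-07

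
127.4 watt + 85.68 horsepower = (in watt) 6.402e+04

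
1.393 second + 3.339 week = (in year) 0.06404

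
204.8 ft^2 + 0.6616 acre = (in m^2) 2696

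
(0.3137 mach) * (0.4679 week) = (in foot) 9.917e+07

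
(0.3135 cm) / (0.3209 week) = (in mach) 4.744e-11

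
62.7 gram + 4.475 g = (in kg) 0.06718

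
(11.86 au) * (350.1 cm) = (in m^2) 6.212e+12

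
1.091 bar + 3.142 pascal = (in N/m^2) 1.091e+05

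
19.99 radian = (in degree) 1145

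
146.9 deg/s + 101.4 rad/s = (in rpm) 992.8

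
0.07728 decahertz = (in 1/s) 0.7728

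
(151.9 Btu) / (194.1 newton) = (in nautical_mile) 0.4458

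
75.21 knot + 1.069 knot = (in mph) 87.78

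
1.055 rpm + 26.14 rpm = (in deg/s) 163.2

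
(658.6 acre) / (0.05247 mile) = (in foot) 1.036e+05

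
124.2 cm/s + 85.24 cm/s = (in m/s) 2.094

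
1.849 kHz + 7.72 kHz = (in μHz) 9.569e+09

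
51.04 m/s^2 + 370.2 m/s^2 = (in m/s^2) 421.2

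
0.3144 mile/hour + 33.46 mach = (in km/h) 4.102e+04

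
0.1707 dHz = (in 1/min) 1.024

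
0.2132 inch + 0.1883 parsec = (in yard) 6.354e+15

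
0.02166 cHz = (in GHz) 2.166e-13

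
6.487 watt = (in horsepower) 0.008699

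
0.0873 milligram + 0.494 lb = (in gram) 224.1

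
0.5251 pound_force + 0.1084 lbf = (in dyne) 2.818e+05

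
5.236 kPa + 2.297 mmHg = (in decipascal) 5.542e+04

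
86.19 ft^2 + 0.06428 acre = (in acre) 0.06626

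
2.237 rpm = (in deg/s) 13.42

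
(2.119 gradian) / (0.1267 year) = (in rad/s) 8.33e-09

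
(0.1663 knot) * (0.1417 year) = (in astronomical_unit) 2.556e-06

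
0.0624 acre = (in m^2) 252.5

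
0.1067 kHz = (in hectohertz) 1.067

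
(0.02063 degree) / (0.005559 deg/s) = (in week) 6.136e-06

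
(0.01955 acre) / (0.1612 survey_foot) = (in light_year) 1.702e-13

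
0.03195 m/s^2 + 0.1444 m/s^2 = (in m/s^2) 0.1764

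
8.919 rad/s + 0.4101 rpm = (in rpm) 85.58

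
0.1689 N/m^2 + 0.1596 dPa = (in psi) 2.681e-05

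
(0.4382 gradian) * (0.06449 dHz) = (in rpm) 0.0004239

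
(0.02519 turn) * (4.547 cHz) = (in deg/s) 0.4123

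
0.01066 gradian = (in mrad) 0.1674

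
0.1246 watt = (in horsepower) 0.0001671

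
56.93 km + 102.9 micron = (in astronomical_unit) 3.806e-07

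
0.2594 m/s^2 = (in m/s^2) 0.2594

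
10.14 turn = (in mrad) 6.371e+04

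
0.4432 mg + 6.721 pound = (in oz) 107.5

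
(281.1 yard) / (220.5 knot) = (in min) 0.03777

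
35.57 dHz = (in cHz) 355.7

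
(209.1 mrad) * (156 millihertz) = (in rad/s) 0.03262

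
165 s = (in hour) 0.04583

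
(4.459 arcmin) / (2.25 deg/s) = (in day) 3.823e-07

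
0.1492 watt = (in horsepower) 0.0002001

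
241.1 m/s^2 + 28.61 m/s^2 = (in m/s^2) 269.7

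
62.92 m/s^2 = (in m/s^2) 62.92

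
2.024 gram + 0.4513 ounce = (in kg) 0.01482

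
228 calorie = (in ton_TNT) 2.28e-07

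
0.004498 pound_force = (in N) 0.02001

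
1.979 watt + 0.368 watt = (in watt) 2.347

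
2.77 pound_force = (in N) 12.32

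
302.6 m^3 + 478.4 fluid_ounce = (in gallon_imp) 6.657e+04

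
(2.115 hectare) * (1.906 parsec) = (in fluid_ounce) 4.206e+25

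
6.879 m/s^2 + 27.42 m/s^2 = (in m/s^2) 34.3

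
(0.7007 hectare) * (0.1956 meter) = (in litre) 1.371e+06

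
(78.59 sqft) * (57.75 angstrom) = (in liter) 4.216e-05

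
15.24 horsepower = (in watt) 1.136e+04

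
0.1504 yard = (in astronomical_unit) 9.193e-13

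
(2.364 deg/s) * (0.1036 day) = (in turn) 58.78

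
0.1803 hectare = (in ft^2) 1.941e+04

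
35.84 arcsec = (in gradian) 0.01106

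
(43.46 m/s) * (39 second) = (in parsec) 5.493e-14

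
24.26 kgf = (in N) 237.9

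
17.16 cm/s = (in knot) 0.3336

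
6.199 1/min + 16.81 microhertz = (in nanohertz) 1.033e+08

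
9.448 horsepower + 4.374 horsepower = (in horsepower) 13.82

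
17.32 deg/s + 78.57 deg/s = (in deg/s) 95.89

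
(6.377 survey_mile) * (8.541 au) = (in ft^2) 1.411e+17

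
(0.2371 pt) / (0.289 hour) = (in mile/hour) 1.798e-07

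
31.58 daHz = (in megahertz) 0.0003158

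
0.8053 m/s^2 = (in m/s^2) 0.8053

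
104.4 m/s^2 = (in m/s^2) 104.4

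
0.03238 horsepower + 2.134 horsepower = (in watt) 1615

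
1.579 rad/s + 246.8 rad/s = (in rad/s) 248.4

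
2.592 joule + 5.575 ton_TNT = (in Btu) 2.211e+07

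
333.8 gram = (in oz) 11.77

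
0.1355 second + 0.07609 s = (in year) 6.709e-09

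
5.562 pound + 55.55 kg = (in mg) 5.807e+07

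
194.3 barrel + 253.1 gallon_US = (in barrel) 200.3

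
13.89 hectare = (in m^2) 1.389e+05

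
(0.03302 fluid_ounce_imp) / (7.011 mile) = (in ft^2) 8.95e-10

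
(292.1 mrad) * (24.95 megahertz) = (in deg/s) 4.176e+08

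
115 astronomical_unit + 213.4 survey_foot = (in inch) 6.773e+14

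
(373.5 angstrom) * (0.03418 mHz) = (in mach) 3.749e-15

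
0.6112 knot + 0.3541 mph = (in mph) 1.057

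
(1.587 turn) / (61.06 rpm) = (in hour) 0.0004332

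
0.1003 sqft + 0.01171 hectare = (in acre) 0.02894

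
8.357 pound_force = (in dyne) 3.717e+06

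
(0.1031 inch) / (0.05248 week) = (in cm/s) 8.251e-06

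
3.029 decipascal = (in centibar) 0.0003029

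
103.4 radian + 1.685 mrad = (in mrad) 1.034e+05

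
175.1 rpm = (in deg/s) 1051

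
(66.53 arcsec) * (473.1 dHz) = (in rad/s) 0.01526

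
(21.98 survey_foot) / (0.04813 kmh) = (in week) 0.0008285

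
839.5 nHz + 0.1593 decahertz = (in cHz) 159.3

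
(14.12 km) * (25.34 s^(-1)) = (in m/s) 3.578e+05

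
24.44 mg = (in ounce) 0.0008621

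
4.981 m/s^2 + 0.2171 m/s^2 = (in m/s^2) 5.198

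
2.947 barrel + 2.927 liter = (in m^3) 0.4715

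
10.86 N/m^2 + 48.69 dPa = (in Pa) 15.73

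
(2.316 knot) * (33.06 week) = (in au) 0.0001592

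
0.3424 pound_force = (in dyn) 1.523e+05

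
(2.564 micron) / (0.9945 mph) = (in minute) 9.612e-08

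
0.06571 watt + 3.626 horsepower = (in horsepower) 3.626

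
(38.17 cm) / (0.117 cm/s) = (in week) 0.0005394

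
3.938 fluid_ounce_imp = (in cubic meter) 0.0001119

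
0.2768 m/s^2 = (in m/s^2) 0.2768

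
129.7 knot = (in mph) 149.3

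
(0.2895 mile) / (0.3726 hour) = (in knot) 0.6752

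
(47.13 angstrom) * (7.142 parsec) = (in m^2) 1.039e+09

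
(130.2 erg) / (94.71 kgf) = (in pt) 3.974e-05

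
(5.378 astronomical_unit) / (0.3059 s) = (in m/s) 2.63e+12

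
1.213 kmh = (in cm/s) 33.69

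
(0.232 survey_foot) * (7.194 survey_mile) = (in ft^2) 8812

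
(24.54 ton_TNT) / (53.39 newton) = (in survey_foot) 6.309e+09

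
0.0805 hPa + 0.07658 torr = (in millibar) 0.1826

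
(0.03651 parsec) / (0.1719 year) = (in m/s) 2.078e+08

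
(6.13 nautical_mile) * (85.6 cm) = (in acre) 2.401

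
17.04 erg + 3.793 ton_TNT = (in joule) 1.587e+10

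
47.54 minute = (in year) 9.045e-05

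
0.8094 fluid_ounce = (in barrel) 0.0001506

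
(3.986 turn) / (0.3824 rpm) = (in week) 0.001034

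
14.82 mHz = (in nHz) 1.482e+07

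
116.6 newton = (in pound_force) 26.21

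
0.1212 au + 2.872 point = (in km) 1.813e+07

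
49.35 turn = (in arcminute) 1.066e+06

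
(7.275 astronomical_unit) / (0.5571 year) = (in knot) 1.204e+05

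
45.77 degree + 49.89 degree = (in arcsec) 3.444e+05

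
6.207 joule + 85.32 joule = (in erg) 9.153e+08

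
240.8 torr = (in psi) 4.656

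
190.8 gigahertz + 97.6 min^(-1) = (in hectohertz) 1.908e+09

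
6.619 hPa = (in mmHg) 4.965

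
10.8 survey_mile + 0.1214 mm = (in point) 4.927e+07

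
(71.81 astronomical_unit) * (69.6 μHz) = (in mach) 2.196e+06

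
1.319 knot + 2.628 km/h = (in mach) 0.004137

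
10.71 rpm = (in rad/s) 1.122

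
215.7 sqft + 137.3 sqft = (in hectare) 0.003279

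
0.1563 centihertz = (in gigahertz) 1.563e-12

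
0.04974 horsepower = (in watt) 37.09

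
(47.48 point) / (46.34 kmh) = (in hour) 3.615e-07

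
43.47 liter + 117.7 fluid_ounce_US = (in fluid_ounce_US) 1588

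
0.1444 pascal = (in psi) 2.094e-05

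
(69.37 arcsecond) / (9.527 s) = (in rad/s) 3.53e-05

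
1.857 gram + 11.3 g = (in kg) 0.01316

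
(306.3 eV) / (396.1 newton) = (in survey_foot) 4.065e-19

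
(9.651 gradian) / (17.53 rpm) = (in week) 1.365e-07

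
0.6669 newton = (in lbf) 0.1499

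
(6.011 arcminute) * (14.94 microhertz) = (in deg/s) 1.497e-06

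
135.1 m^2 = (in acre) 0.03338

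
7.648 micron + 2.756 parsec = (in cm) 8.504e+18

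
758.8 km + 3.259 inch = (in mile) 471.5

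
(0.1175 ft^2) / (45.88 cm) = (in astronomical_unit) 1.59e-13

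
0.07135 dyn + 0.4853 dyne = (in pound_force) 1.251e-06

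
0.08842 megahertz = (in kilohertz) 88.42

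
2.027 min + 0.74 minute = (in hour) 0.04612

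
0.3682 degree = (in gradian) 0.4091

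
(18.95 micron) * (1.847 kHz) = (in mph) 0.07829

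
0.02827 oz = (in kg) 0.0008014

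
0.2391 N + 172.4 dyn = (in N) 0.2408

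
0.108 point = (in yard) 4.167e-05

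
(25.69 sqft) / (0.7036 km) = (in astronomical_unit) 2.267e-14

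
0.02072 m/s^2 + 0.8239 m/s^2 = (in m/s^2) 0.8446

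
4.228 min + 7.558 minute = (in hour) 0.1964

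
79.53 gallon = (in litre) 301.1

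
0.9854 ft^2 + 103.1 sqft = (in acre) 0.002389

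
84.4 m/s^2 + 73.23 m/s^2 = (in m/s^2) 157.6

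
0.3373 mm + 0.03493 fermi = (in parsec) 1.093e-20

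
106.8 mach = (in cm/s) 3.637e+06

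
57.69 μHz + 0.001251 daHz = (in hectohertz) 0.0001257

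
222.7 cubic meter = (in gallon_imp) 4.899e+04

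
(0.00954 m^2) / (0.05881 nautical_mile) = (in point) 0.2483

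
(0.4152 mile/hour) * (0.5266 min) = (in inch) 230.9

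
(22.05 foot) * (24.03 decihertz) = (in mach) 0.04743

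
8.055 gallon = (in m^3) 0.03049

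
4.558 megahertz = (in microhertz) 4.558e+12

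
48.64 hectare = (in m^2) 4.864e+05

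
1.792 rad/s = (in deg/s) 102.7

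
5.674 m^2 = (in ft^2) 61.07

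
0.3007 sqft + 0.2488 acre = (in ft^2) 1.084e+04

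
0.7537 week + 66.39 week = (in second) 4.061e+07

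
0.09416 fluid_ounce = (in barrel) 1.751e-05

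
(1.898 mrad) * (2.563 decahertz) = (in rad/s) 0.04865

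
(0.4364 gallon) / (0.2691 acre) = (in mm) 0.001517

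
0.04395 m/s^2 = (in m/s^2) 0.04395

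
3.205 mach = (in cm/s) 1.091e+05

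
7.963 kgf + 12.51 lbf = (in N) 133.7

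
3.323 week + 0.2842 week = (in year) 0.06918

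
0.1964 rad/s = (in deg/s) 11.25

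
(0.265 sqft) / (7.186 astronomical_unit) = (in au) 1.531e-25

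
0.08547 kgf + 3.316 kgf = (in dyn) 3.336e+06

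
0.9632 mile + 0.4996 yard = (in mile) 0.9635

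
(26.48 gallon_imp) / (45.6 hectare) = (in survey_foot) 8.661e-07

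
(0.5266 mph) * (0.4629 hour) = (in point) 1.112e+06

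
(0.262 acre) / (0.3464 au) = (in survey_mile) 1.271e-11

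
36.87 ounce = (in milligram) 1.045e+06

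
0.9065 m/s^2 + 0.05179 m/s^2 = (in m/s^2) 0.9583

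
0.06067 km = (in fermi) 6.067e+16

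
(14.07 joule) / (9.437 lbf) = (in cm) 33.52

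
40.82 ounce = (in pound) 2.551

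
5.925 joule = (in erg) 5.925e+07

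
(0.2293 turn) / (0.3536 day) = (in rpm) 0.0004503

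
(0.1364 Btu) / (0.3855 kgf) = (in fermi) 3.807e+16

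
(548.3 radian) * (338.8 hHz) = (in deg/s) 1.064e+09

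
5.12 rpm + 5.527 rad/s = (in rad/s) 6.063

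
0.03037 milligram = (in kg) 3.037e-08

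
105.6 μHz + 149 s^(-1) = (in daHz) 14.9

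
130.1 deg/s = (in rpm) 21.68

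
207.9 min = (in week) 0.02063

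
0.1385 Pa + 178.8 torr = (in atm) 0.2353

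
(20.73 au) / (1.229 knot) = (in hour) 1.362e+09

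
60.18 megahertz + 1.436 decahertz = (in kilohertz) 6.018e+04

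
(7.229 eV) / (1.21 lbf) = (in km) 2.152e-22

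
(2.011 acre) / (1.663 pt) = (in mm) 1.387e+10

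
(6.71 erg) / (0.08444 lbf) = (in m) 1.786e-06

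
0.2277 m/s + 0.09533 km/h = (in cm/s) 25.42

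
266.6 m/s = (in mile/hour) 596.4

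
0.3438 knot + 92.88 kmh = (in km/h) 93.52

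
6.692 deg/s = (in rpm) 1.115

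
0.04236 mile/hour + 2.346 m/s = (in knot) 4.597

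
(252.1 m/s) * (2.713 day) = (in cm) 5.909e+09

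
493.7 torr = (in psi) 9.547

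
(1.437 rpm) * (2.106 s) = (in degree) 18.16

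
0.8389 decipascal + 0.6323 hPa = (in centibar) 0.06331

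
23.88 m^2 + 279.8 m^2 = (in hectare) 0.03037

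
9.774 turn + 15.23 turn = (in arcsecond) 3.241e+07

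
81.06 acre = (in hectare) 32.8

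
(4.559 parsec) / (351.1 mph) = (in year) 2.842e+07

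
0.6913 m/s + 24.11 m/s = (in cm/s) 2480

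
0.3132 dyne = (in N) 3.132e-06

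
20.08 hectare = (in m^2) 2.008e+05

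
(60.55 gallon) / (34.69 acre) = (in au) 1.091e-17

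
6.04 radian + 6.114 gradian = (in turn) 0.9766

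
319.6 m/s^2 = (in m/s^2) 319.6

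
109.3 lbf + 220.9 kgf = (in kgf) 270.5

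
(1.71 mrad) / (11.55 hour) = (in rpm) 3.927e-07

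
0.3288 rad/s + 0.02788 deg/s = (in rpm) 3.144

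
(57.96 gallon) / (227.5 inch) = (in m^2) 0.03797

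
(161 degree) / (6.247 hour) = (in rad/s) 0.0001249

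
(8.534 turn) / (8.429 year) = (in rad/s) 2.017e-07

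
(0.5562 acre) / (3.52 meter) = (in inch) 2.518e+04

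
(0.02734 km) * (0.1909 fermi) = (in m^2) 5.219e-15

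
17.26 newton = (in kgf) 1.76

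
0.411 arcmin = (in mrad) 0.1196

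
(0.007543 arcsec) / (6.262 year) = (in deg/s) 1.061e-14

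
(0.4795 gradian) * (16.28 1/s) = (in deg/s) 7.026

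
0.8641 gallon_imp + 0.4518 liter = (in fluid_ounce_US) 148.1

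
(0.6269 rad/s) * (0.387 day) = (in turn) 3336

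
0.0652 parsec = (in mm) 2.012e+18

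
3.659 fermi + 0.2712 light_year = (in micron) 2.566e+21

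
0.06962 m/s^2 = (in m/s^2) 0.06962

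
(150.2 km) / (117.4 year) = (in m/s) 4.057e-05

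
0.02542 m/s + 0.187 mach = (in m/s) 63.7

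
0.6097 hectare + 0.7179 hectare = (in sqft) 1.429e+05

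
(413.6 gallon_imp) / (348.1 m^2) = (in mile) 3.356e-06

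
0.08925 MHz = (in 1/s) 8.925e+04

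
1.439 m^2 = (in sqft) 15.49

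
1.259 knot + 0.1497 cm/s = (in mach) 0.001907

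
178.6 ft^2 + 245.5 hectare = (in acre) 606.6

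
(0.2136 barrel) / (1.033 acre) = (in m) 8.124e-06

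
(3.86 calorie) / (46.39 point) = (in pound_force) 221.9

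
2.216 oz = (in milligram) 6.282e+04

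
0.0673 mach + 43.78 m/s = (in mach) 0.1959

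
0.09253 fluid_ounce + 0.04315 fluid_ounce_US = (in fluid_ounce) 0.1357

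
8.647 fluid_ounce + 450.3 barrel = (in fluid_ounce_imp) 2.52e+06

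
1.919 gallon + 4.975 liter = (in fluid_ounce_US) 413.9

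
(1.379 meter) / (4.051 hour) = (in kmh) 0.0003404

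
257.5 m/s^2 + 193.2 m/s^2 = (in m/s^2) 450.7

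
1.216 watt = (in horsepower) 0.001631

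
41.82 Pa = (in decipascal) 418.2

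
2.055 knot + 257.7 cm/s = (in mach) 0.01067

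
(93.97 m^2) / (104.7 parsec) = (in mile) 1.807e-20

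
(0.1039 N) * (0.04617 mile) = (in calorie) 1.845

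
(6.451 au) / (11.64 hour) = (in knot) 4.477e+07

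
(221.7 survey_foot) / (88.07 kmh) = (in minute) 0.04604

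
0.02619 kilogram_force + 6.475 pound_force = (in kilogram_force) 2.963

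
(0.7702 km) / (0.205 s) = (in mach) 11.03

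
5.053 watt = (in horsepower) 0.006776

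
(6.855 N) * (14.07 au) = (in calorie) 3.449e+12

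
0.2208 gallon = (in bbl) 0.005257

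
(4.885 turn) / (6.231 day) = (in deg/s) 0.003267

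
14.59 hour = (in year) 0.001666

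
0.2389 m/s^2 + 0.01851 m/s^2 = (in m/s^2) 0.2574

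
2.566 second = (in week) 4.243e-06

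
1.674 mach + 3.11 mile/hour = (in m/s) 571.4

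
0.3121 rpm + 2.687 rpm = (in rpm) 2.999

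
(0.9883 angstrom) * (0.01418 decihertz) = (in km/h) 5.045e-13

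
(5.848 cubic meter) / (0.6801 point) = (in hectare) 2.437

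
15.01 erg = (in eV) 9.369e+12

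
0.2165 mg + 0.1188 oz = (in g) 3.368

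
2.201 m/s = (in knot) 4.278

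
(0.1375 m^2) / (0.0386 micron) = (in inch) 1.402e+08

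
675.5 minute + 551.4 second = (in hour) 11.41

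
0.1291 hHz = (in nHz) 1.291e+10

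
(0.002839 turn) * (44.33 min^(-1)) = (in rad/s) 0.01318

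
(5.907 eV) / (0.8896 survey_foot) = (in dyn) 3.49e-13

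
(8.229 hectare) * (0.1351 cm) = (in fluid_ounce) 3.759e+06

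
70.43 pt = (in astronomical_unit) 1.661e-13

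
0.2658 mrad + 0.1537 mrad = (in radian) 0.0004195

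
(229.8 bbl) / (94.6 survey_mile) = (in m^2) 0.00024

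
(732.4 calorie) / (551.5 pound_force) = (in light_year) 1.32e-16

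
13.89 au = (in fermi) 2.078e+27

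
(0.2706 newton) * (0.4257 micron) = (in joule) 1.152e-07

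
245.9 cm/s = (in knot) 4.78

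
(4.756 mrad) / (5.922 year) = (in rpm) 2.432e-10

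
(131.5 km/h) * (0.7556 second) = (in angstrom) 2.76e+11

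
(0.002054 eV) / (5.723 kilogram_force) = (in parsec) 1.9e-40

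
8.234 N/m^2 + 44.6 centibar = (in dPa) 4.461e+05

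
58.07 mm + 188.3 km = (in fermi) 1.883e+20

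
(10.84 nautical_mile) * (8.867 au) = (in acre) 6.58e+12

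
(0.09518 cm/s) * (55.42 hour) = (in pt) 5.383e+05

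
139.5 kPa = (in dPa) 1.395e+06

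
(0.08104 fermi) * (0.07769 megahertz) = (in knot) 1.224e-11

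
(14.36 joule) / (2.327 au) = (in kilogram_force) 4.206e-12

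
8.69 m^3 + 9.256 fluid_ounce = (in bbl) 54.66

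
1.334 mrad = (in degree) 0.07643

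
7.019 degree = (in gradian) 7.799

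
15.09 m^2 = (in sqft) 162.4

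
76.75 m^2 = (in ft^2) 826.1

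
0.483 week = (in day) 3.381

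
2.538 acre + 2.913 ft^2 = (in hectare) 1.027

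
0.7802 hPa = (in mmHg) 0.5852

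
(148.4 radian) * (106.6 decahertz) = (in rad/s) 1.582e+05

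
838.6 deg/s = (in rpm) 139.8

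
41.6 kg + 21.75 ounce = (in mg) 4.222e+07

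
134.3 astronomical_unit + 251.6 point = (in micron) 2.009e+19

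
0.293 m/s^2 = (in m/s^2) 0.293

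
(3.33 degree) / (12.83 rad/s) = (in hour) 1.258e-06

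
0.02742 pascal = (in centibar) 2.742e-05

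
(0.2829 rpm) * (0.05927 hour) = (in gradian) 402.4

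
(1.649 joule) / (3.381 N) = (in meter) 0.4877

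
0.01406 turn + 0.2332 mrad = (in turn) 0.0141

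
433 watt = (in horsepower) 0.5807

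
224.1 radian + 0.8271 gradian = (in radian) 224.1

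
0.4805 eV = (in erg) 7.698e-13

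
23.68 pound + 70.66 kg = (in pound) 179.5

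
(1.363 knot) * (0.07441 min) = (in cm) 313.1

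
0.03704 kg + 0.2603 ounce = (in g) 44.42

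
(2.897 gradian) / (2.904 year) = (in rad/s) 4.969e-10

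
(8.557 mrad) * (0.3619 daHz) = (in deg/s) 1.774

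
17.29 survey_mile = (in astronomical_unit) 1.86e-07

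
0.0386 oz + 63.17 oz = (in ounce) 63.21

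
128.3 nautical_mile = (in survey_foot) 7.796e+05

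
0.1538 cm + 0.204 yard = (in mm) 188.1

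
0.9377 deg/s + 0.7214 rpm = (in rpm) 0.8777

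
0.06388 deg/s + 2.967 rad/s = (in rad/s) 2.968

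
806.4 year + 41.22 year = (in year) 847.6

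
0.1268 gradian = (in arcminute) 6.847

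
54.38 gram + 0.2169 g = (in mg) 5.46e+04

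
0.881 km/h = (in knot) 0.4757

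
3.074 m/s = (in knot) 5.975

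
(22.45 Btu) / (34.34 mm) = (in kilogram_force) 7.033e+04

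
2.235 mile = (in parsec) 1.166e-13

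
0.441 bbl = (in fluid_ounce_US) 2371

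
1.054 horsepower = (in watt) 786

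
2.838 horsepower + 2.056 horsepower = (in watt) 3649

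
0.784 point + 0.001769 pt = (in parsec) 8.983e-21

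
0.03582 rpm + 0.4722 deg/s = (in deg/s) 0.6871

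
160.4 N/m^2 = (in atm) 0.001583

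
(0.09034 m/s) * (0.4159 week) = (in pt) 6.441e+07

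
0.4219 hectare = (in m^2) 4219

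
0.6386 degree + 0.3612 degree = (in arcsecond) 3599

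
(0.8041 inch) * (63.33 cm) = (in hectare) 1.293e-06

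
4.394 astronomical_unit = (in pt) 1.863e+15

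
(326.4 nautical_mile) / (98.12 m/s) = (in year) 0.0001954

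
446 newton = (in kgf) 45.48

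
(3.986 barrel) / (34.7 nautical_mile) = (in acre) 2.437e-09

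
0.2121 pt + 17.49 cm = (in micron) 1.75e+05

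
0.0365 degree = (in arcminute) 2.19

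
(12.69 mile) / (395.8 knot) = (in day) 0.001161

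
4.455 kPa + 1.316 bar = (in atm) 1.343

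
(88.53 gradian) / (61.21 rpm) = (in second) 0.2169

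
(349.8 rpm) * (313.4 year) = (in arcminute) 1.245e+15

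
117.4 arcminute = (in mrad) 34.15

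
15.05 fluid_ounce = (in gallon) 0.1176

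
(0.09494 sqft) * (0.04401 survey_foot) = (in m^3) 0.0001183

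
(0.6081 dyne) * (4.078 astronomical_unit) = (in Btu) 3516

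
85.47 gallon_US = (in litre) 323.5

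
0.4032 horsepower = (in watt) 300.7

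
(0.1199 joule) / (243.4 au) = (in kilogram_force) 3.358e-16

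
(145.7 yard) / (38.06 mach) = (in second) 0.01028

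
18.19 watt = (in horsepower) 0.02439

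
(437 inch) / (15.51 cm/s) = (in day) 0.0008283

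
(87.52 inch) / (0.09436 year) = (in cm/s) 7.47e-05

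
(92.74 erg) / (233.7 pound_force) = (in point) 2.529e-05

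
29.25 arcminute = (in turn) 0.001354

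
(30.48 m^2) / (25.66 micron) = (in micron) 1.188e+12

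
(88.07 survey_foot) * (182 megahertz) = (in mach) 1.435e+07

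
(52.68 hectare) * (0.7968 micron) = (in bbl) 2.64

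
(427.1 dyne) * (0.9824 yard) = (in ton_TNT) 9.17e-13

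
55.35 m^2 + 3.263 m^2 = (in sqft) 630.9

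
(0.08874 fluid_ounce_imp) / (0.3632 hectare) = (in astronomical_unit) 4.641e-21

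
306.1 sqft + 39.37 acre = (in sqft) 1.715e+06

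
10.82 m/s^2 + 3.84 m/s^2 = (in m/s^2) 14.66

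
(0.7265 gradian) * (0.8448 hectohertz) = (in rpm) 9.206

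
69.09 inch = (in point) 4974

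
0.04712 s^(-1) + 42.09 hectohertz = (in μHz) 4.209e+09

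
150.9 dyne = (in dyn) 150.9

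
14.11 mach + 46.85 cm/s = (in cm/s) 4.805e+05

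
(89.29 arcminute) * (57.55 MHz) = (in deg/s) 8.564e+07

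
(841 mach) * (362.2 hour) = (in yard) 4.083e+11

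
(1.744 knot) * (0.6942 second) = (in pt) 1766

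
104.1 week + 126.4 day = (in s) 7.388e+07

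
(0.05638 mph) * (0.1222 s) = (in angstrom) 3.08e+07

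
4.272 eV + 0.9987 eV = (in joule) 8.445e-19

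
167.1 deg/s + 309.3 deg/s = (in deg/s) 476.4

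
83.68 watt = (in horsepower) 0.1122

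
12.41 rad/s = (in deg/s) 711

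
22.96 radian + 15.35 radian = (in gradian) 2439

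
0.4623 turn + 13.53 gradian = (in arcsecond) 6.43e+05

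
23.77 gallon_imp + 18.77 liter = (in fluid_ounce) 4289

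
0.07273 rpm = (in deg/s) 0.4364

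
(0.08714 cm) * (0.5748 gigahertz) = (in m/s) 5.009e+05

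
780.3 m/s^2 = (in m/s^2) 780.3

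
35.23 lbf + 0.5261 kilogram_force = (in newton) 161.9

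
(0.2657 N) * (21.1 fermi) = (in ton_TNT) 1.34e-24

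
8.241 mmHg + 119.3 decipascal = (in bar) 0.01111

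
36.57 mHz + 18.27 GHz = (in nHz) 1.827e+19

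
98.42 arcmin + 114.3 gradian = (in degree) 104.5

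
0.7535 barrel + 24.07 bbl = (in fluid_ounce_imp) 1.389e+05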